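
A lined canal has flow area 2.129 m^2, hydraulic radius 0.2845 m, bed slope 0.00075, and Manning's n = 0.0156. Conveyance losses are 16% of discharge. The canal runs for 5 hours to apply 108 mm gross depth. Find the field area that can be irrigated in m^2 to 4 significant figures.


Approach: apply Manning's equation with a conveyance and depth budget, Q = (1/n)*A*R^(2/3)*S^(1/2); Q_field = Q*(1-loss); Area = Q_field*t/(d/1000).
Step 1 — canal discharge (Manning's equation):
  Q = (1/0.0156) * 2.129 * 0.2845^(2/3) * 0.00075^(1/2) = 1.61673 m^3/s
Step 2 — delivered flow: Q_field = 1.61673*(1 - 16/100) = 1.35805 m^3/s
Step 3 — volume delivered: V = 1.35805 * 5*3600 = 24444.9 m^3
Step 4 — area served: A = V / (depth/1000) = 24444.9 / 0.108 = 226300 m^2
Therefore the field area that can be irrigated = 226300 m^2.


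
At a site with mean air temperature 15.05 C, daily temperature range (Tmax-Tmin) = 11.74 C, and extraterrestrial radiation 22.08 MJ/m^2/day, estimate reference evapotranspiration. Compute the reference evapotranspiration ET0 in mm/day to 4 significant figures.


Approach: apply the Hargreaves-Samani method, ET0 = 0.0023*(Tmean+17.8)*sqrt(Tmax-Tmin)*0.408*Ra.
ET0 = 0.0023*(15.05+17.8)*sqrt(11.74)*0.408*22.08 = 2.332 mm/day
Therefore the reference evapotranspiration ET0 = 2.332 mm/day.


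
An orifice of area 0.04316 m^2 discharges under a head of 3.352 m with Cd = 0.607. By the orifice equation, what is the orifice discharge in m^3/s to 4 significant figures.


Approach: apply the orifice equation, Q = Cd*A*sqrt(2*g*h).
Q = 0.607 * 0.04316 * sqrt(2*9.81*3.352) = 0.2125 m^3/s
Therefore the orifice discharge = 0.2125 m^3/s.


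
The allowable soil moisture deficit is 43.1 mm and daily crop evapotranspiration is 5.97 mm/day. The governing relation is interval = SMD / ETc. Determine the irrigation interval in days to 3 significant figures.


interval = 43.1 / 5.97 = 7.22 days
Therefore the irrigation interval = 7.22 days.


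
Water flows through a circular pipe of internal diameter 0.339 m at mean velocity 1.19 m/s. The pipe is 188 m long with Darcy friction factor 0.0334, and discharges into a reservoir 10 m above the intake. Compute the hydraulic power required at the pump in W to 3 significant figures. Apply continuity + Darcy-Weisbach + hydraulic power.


Approach: apply continuity + Darcy-Weisbach + hydraulic power, Q = A*v; hf = f*(L/D)*(v^2/(2g)); H = static + hf; P = rho*g*Q*H.
Step 1 — flow rate (continuity, Q = A*v):
  A = pi*(0.339/2)^2 = 0.090259 m^2
  Q = 0.090259 * 1.19 = 0.10741 m^3/s
Step 2 — friction head loss (Darcy-Weisbach):
  hf = 0.0334 * (188/0.339) * (1.19^2 / (2*9.81))
  hf = 1.3369 m
Step 3 — total head: H = 10 + 1.3369 = 11.337 m
Step 4 — hydraulic power (P = rho*g*Q*H):
  P = 1000 * 9.81 * 0.10741 * 11.337 = 11900 W
Therefore the hydraulic power required at the pump = 11900 W.


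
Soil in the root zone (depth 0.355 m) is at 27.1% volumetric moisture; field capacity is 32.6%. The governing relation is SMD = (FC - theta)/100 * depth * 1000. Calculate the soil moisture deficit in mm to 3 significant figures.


SMD = (32.6 - 27.1)/100 * 0.355 * 1000 = 19.5 mm
Therefore the soil moisture deficit = 19.5 mm.


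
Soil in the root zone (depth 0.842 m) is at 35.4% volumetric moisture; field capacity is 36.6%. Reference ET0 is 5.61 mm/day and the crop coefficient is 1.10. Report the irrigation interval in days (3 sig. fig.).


Approach: apply soil-water budget scheduling, SMD = (FC-theta)/100*depth*1000; ETc = ET0*Kc; interval = SMD/ETc.
Step 1 — soil moisture deficit:
  SMD = (36.6 - 35.4)/100 * 0.842 * 1000 = 10.104 mm
Step 2 — daily crop ET (ETc = ET0*Kc):
  ETc = 5.61 * 1.10 = 6.1710 mm/day
Step 3 — irrigation interval (SMD/ETc):
  interval = 10.104 / 6.1710 = 1.64 days
Therefore the irrigation interval = 1.64 days.


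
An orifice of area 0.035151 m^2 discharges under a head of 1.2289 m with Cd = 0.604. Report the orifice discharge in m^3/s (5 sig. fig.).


Approach: apply the orifice equation, Q = Cd*A*sqrt(2*g*h).
Q = 0.604 * 0.035151 * sqrt(2*9.81*1.2289) = 0.10425 m^3/s
Therefore the orifice discharge = 0.10425 m^3/s.


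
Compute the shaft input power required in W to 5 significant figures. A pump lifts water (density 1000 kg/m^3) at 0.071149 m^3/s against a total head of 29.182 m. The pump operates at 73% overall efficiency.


Approach: apply hydraulic power then efficiency conversion, P = rho*g*Q*H; P_in = P/eta.
Step 1 — hydraulic power (P = rho*g*Q*H):
  P = 1000 * 9.81 * 0.071149 * 29.182 = 20368.21 W
Step 2 — input power: P_in = P/eta = 20368.21 / 0.73 = 27902 W
Therefore the shaft input power required = 27902 W.


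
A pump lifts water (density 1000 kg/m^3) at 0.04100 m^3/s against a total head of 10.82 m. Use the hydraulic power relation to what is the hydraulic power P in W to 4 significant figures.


Approach: apply the hydraulic power relation, P = rho*g*Q*H.
P = 1000 * 9.81 * 0.04100 * 10.82 = 4352 W
Therefore the hydraulic power P = 4352 W.


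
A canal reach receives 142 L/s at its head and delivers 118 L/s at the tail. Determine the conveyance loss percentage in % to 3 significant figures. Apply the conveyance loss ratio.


Approach: apply the conveyance loss ratio, loss% = ((Q_head - Q_tail)/Q_head)*100.
loss = ((142 - 118)/142)*100 = 16.9 %
Therefore the conveyance loss percentage = 16.9 %.


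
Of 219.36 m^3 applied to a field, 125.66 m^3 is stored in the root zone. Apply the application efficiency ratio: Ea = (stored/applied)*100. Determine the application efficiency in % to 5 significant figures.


Ea = (125.66/219.36)*100 = 57.285 %
Therefore the application efficiency = 57.285 %.


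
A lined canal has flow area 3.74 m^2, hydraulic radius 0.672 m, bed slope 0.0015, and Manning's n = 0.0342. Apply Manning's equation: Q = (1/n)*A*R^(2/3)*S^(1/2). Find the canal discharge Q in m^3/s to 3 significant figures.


Q = (1/0.0342) * 3.74 * 0.672^(2/3) * 0.0015^(1/2) = 3.25 m^3/s
Therefore the canal discharge Q = 3.25 m^3/s.


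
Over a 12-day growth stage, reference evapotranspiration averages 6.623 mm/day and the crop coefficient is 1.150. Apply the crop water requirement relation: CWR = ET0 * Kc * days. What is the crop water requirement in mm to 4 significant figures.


CWR = 6.623 * 1.150 * 12 = 91.40 mm
Therefore the crop water requirement = 91.40 mm.


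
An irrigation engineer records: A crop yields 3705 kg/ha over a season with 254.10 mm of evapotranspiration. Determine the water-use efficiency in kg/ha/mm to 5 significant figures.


Approach: apply the water-use efficiency ratio, WUE = yield/ET.
WUE = 3705 / 254.10 = 14.581 kg/ha/mm
Therefore the water-use efficiency = 14.581 kg/ha/mm.


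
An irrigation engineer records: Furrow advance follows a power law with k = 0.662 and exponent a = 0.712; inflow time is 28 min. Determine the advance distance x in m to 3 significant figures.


Approach: apply the power-law advance function, x = k*t^a.
x = 0.662 * 28^0.712 = 7.10 m
Therefore the advance distance x = 7.10 m.


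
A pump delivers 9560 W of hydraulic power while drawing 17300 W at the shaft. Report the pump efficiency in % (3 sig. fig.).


Approach: apply the efficiency ratio, eta = (P_out/P_in)*100.
eta = (9560 / 17300) * 100 = 55.3 %
Therefore the pump efficiency = 55.3 %.


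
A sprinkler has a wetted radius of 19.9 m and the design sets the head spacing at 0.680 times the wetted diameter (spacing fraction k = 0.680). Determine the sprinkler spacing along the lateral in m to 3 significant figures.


Approach: apply the sprinkler spacing rule (spacing as a fraction of wetted diameter), S = k*(2*R).
S = 0.680 * (2 * 19.9) = 27.1 m
Therefore the sprinkler spacing along the lateral = 27.1 m.


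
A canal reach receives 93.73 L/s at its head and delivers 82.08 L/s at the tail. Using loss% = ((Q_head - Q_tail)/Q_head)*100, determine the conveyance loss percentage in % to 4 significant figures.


loss = ((93.73 - 82.08)/93.73)*100 = 12.43 %
Therefore the conveyance loss percentage = 12.43 %.


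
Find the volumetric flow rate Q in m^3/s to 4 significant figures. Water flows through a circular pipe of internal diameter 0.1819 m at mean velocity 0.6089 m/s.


Approach: apply the continuity equation for pipe flow, Q = A * v with A = pi*(D/2)^2.
A = pi*(0.1819/2)^2 = 0.0259869 m^2
Q = 0.0259869 * 0.6089 = 0.01582 m^3/s
Therefore the volumetric flow rate Q = 0.01582 m^3/s.


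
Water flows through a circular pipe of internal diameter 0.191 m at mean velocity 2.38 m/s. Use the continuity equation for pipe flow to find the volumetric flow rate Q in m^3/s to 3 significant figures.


Approach: apply the continuity equation for pipe flow, Q = A * v with A = pi*(D/2)^2.
A = pi*(0.191/2)^2 = 0.028652 m^2
Q = 0.028652 * 2.38 = 0.0682 m^3/s
Therefore the volumetric flow rate Q = 0.0682 m^3/s.


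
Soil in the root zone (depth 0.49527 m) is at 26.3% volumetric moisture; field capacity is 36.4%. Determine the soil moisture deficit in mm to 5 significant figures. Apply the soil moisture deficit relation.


Approach: apply the soil moisture deficit relation, SMD = (FC - theta)/100 * depth * 1000.
SMD = (36.4 - 26.3)/100 * 0.49527 * 1000 = 50.022 mm
Therefore the soil moisture deficit = 50.022 mm.


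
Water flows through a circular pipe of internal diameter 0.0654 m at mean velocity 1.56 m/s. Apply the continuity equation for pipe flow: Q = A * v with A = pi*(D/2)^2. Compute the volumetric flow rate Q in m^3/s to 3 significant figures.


A = pi*(0.0654/2)^2 = 0.0033593 m^2
Q = 0.0033593 * 1.56 = 0.00524 m^3/s
Therefore the volumetric flow rate Q = 0.00524 m^3/s.


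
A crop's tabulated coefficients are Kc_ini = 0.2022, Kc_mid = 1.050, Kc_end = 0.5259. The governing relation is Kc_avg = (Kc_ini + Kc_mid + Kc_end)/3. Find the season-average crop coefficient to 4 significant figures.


Kc_avg = (0.2022 + 1.050 + 0.5259)/3 = 0.5927
Therefore the season-average crop coefficient = 0.5927.


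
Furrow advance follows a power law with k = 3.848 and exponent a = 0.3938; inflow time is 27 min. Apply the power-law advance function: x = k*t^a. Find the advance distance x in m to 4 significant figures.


x = 3.848 * 27^0.3938 = 14.09 m
Therefore the advance distance x = 14.09 m.


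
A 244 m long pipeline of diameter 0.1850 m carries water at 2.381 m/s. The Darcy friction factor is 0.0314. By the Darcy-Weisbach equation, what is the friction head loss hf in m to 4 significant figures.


Approach: apply the Darcy-Weisbach equation, hf = f*(L/D)*(v^2/(2g)).
hf = 0.0314 * (244/0.1850) * (2.381^2 / (2*9.81))
hf = 11.97 m
Therefore the friction head loss hf = 11.97 m.


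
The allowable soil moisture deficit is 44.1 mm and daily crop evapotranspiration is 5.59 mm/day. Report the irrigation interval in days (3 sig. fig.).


Approach: apply the irrigation interval relation, interval = SMD / ETc.
interval = 44.1 / 5.59 = 7.89 days
Therefore the irrigation interval = 7.89 days.


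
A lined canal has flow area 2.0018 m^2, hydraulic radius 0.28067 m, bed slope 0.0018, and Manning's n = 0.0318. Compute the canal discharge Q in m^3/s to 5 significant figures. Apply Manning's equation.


Approach: apply Manning's equation, Q = (1/n)*A*R^(2/3)*S^(1/2).
Q = (1/0.0318) * 2.0018 * 0.28067^(2/3) * 0.0018^(1/2) = 1.1449 m^3/s
Therefore the canal discharge Q = 1.1449 m^3/s.


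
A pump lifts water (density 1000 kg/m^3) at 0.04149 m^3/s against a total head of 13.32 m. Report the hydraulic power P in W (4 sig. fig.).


Approach: apply the hydraulic power relation, P = rho*g*Q*H.
P = 1000 * 9.81 * 0.04149 * 13.32 = 5421 W
Therefore the hydraulic power P = 5421 W.


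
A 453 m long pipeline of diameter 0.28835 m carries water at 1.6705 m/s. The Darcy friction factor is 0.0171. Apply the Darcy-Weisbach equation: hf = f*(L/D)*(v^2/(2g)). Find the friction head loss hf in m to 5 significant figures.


hf = 0.0171 * (453/0.28835) * (1.6705^2 / (2*9.81))
hf = 3.8209 m
Therefore the friction head loss hf = 3.8209 m.


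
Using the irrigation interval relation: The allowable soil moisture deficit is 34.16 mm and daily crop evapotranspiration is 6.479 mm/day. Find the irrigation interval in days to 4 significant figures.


Approach: apply the irrigation interval relation, interval = SMD / ETc.
interval = 34.16 / 6.479 = 5.272 days
Therefore the irrigation interval = 5.272 days.


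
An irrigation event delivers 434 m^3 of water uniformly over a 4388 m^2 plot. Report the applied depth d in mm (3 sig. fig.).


Approach: apply depth from volume over area, d = (V/A)*1000.
d = (434 / 4388) * 1000 = 98.9 mm
Therefore the applied depth d = 98.9 mm.


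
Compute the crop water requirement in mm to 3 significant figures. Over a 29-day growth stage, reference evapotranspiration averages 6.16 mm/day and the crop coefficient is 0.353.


Approach: apply the crop water requirement relation, CWR = ET0 * Kc * days.
CWR = 6.16 * 0.353 * 29 = 63.1 mm
Therefore the crop water requirement = 63.1 mm.


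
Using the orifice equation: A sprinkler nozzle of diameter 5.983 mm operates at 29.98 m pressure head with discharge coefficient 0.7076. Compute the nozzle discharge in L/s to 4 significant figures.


Approach: apply the orifice equation, Q = Cd*A*sqrt(2*g*h), A = pi*(d/2)^2.
A = pi*(5.983e-3/2)^2 = 2.81143e-05 m^2
Q = 0.7076 * 2.81143e-05 * sqrt(2*9.81*29.98) * 1000 = 0.4825 L/s
Therefore the nozzle discharge = 0.4825 L/s.


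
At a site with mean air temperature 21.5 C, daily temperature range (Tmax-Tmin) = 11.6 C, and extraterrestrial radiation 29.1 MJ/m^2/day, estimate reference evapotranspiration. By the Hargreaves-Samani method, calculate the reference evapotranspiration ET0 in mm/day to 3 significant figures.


Approach: apply the Hargreaves-Samani method, ET0 = 0.0023*(Tmean+17.8)*sqrt(Tmax-Tmin)*0.408*Ra.
ET0 = 0.0023*(21.5+17.8)*sqrt(11.6)*0.408*29.1 = 3.66 mm/day
Therefore the reference evapotranspiration ET0 = 3.66 mm/day.


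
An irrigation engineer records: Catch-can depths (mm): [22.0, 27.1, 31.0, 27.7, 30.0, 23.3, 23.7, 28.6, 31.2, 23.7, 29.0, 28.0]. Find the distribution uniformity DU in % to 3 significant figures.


Approach: apply the low-quarter distribution uniformity, DU = (mean of lowest quarter of readings / overall mean)*100.
sorted lowest 3 of 12: [22.0, 23.3, 23.7] -> mean = 23.000 mm
overall mean = 27.108 mm
DU = (23.000/27.108)*100 = 84.8 %
Therefore the distribution uniformity DU = 84.8 %.


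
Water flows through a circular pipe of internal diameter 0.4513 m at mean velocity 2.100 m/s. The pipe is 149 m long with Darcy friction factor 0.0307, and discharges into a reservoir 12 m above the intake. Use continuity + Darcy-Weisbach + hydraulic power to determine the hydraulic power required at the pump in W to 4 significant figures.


Approach: apply continuity + Darcy-Weisbach + hydraulic power, Q = A*v; hf = f*(L/D)*(v^2/(2g)); H = static + hf; P = rho*g*Q*H.
Step 1 — flow rate (continuity, Q = A*v):
  A = pi*(0.4513/2)^2 = 0.159963 m^2
  Q = 0.159963 * 2.100 = 0.335923 m^3/s
Step 2 — friction head loss (Darcy-Weisbach):
  hf = 0.0307 * (149/0.4513) * (2.100^2 / (2*9.81))
  hf = 2.27824 m
Step 3 — total head: H = 12 + 2.27824 = 14.2782 m
Step 4 — hydraulic power (P = rho*g*Q*H):
  P = 1000 * 9.81 * 0.335923 * 14.2782 = 47050 W
Therefore the hydraulic power required at the pump = 47050 W.


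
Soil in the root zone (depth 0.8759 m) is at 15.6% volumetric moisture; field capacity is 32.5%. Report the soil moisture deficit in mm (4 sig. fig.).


Approach: apply the soil moisture deficit relation, SMD = (FC - theta)/100 * depth * 1000.
SMD = (32.5 - 15.6)/100 * 0.8759 * 1000 = 148.0 mm
Therefore the soil moisture deficit = 148.0 mm.


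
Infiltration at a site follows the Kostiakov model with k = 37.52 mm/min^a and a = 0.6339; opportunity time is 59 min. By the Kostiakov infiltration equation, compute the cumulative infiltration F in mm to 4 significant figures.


Approach: apply the Kostiakov infiltration equation, F = k*t^a.
F = 37.52 * 59^0.6339 = 497.5 mm
Therefore the cumulative infiltration F = 497.5 mm.


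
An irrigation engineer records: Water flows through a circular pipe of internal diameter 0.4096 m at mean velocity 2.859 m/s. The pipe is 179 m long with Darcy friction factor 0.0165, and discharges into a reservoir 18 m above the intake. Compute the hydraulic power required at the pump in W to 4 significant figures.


Approach: apply continuity + Darcy-Weisbach + hydraulic power, Q = A*v; hf = f*(L/D)*(v^2/(2g)); H = static + hf; P = rho*g*Q*H.
Step 1 — flow rate (continuity, Q = A*v):
  A = pi*(0.4096/2)^2 = 0.131768 m^2
  Q = 0.131768 * 2.859 = 0.376725 m^3/s
Step 2 — friction head loss (Darcy-Weisbach):
  hf = 0.0165 * (179/0.4096) * (2.859^2 / (2*9.81))
  hf = 3.00404 m
Step 3 — total head: H = 18 + 3.00404 = 21.0040 m
Step 4 — hydraulic power (P = rho*g*Q*H):
  P = 1000 * 9.81 * 0.376725 * 21.0040 = 77620 W
Therefore the hydraulic power required at the pump = 77620 W.


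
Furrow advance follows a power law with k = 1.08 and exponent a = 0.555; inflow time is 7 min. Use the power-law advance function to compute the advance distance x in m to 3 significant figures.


Approach: apply the power-law advance function, x = k*t^a.
x = 1.08 * 7^0.555 = 3.18 m
Therefore the advance distance x = 3.18 m.


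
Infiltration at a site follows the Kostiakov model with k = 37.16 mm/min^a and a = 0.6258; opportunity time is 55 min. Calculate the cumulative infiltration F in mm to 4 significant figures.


Approach: apply the Kostiakov infiltration equation, F = k*t^a.
F = 37.16 * 55^0.6258 = 456.2 mm
Therefore the cumulative infiltration F = 456.2 mm.


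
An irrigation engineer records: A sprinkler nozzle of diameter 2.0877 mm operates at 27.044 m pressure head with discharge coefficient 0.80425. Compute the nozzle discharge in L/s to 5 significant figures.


Approach: apply the orifice equation, Q = Cd*A*sqrt(2*g*h), A = pi*(d/2)^2.
A = pi*(2.0877e-3/2)^2 = 3.423151e-06 m^2
Q = 0.80425 * 3.423151e-06 * sqrt(2*9.81*27.044) * 1000 = 0.063416 L/s
Therefore the nozzle discharge = 0.063416 L/s.


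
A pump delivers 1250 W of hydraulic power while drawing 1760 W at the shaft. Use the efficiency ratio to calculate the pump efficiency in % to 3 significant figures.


Approach: apply the efficiency ratio, eta = (P_out/P_in)*100.
eta = (1250 / 1760) * 100 = 71.0 %
Therefore the pump efficiency = 71.0 %.


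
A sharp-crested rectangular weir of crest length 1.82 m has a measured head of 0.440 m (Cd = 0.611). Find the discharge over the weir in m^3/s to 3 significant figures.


Approach: apply the rectangular weir equation, Q = (2/3)*Cd*L*sqrt(2g)*H^1.5.
Q = (2/3)*0.611*1.82*sqrt(2*9.81)*0.440^1.5 = 0.958 m^3/s
Therefore the discharge over the weir = 0.958 m^3/s.


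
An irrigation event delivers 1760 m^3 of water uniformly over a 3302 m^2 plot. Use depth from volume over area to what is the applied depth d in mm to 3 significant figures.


Approach: apply depth from volume over area, d = (V/A)*1000.
d = (1760 / 3302) * 1000 = 533 mm
Therefore the applied depth d = 533 mm.


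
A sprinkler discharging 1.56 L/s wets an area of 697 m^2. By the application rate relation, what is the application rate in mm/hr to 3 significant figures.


Approach: apply the application rate relation, rate = (Q/A)*3600.
rate = (1.56 / 697) * 3600 = 8.06 mm/hr
Therefore the application rate = 8.06 mm/hr.


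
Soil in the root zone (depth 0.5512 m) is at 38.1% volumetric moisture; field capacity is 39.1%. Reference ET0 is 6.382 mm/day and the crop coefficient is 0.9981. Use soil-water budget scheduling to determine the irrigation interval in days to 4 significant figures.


Approach: apply soil-water budget scheduling, SMD = (FC-theta)/100*depth*1000; ETc = ET0*Kc; interval = SMD/ETc.
Step 1 — soil moisture deficit:
  SMD = (39.1 - 38.1)/100 * 0.5512 * 1000 = 5.51200 mm
Step 2 — daily crop ET (ETc = ET0*Kc):
  ETc = 6.382 * 0.9981 = 6.36987 mm/day
Step 3 — irrigation interval (SMD/ETc):
  interval = 5.51200 / 6.36987 = 0.8653 days
Therefore the irrigation interval = 0.8653 days.


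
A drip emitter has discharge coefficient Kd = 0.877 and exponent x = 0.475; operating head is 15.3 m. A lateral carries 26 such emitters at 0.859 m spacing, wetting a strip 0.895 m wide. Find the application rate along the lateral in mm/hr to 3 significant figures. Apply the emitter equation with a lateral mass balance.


Approach: apply the emitter equation with a lateral mass balance, q = Kd*h^x; Q = n*q; rate = Q/(n*spacing*width).
Step 1 — single emitter flow (q = Kd*h^x):
  q = 0.877 * 15.3^0.475 = 3.2043 L/hr
Step 2 — total lateral flow: Q = 26 * 3.2043 = 83.311 L/hr
Step 3 — wetted area: A = 26 * 0.859 * 0.895 = 19.989 m^2
Step 4 — application rate: Q/A = 83.311/19.989 = 4.17 mm/hr
Therefore the application rate along the lateral = 4.17 mm/hr.


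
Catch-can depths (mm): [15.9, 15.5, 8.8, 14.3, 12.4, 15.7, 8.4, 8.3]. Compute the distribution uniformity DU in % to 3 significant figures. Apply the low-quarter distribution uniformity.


Approach: apply the low-quarter distribution uniformity, DU = (mean of lowest quarter of readings / overall mean)*100.
sorted lowest 2 of 8: [8.3, 8.4] -> mean = 8.3500 mm
overall mean = 12.412 mm
DU = (8.3500/12.412)*100 = 67.3 %
Therefore the distribution uniformity DU = 67.3 %.


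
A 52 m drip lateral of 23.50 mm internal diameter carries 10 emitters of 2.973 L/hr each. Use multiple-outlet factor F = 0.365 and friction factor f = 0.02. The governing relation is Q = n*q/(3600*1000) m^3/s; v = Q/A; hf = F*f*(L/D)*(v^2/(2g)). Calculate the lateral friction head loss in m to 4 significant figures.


Q = 10*2.973/(3600*1000) = 8.25833e-06 m^3/s
A = pi*(23.50e-3/2)^2 = 4.33736e-04 m^2, so v = Q/A = 0.0190400 m/s
hf = 0.365*0.02*(52/0.02350)*(0.0190400^2/(2*9.81)) = 0.0002985 m
Therefore the lateral friction head loss = 0.0002985 m.


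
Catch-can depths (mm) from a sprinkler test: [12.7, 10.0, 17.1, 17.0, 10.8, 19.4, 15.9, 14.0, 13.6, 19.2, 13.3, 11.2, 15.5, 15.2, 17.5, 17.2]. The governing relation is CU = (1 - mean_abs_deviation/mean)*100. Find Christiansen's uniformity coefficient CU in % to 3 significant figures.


mean = 14.975 mm
mean |d_i - mean| = 2.4031 mm
CU = (1 - 2.4031/14.975)*100 = 84.0 %
Therefore Christiansen's uniformity coefficient CU = 84.0 %.


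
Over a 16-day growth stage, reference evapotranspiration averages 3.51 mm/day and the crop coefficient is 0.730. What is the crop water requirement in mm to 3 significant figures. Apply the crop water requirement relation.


Approach: apply the crop water requirement relation, CWR = ET0 * Kc * days.
CWR = 3.51 * 0.730 * 16 = 41.0 mm
Therefore the crop water requirement = 41.0 mm.


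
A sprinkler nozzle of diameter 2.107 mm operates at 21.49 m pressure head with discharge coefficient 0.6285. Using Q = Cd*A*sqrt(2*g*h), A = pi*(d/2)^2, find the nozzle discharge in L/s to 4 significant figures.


A = pi*(2.107e-3/2)^2 = 3.48674e-06 m^2
Q = 0.6285 * 3.48674e-06 * sqrt(2*9.81*21.49) * 1000 = 0.04500 L/s
Therefore the nozzle discharge = 0.04500 L/s.


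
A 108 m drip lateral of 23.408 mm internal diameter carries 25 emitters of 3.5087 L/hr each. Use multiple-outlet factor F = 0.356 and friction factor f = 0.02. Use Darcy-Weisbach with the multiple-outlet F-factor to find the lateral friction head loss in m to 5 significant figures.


Approach: apply Darcy-Weisbach with the multiple-outlet F-factor, Q = n*q/(3600*1000) m^3/s; v = Q/A; hf = F*f*(L/D)*(v^2/(2g)).
Q = 25*3.5087/(3600*1000) = 2.436597e-05 m^3/s
A = pi*(23.408e-3/2)^2 = 4.303467e-04 m^2, so v = Q/A = 0.05661940 m/s
hf = 0.356*0.02*(108/0.023408)*(0.05661940^2/(2*9.81)) = 0.0053675 m
Therefore the lateral friction head loss = 0.0053675 m.


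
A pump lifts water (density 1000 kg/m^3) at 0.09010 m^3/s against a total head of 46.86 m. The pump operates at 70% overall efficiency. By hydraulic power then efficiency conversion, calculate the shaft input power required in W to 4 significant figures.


Approach: apply hydraulic power then efficiency conversion, P = rho*g*Q*H; P_in = P/eta.
Step 1 — hydraulic power (P = rho*g*Q*H):
  P = 1000 * 9.81 * 0.09010 * 46.86 = 41418.7 W
Step 2 — input power: P_in = P/eta = 41418.7 / 0.7 = 59170 W
Therefore the shaft input power required = 59170 W.


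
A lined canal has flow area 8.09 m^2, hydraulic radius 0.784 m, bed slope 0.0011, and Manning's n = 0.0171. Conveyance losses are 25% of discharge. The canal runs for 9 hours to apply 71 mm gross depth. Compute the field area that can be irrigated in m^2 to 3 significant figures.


Approach: apply Manning's equation with a conveyance and depth budget, Q = (1/n)*A*R^(2/3)*S^(1/2); Q_field = Q*(1-loss); Area = Q_field*t/(d/1000).
Step 1 — canal discharge (Manning's equation):
  Q = (1/0.0171) * 8.09 * 0.784^(2/3) * 0.0011^(1/2) = 13.341 m^3/s
Step 2 — delivered flow: Q_field = 13.341*(1 - 25/100) = 10.006 m^3/s
Step 3 — volume delivered: V = 10.006 * 9*3600 = 324190 m^3
Step 4 — area served: A = V / (depth/1000) = 324190 / 0.071 = 4570000 m^2
Therefore the field area that can be irrigated = 4570000 m^2.


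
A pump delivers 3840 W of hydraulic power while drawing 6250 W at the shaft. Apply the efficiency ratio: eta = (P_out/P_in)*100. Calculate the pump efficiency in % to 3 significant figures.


eta = (3840 / 6250) * 100 = 61.4 %
Therefore the pump efficiency = 61.4 %.


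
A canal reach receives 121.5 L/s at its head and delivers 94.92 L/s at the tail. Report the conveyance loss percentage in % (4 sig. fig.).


Approach: apply the conveyance loss ratio, loss% = ((Q_head - Q_tail)/Q_head)*100.
loss = ((121.5 - 94.92)/121.5)*100 = 21.88 %
Therefore the conveyance loss percentage = 21.88 %.


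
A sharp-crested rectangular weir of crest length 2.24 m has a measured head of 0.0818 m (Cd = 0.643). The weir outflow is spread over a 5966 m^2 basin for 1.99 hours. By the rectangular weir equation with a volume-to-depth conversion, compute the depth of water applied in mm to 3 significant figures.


Approach: apply the rectangular weir equation with a volume-to-depth conversion, Q = (2/3)*Cd*L*sqrt(2g)*H^1.5; d = Q*t/A * 1000.
Step 1 — weir discharge:
  Q = (2/3)*0.643*2.24*sqrt(2*9.81)*0.0818^1.5 = 0.099506 m^3/s
Step 2 — volume: V = 0.099506 * 1.99*3600 = 712.86 m^3
Step 3 — depth: d = V/A * 1000 = 712.86/5966 * 1000 = 119 mm
Therefore the depth of water applied = 119 mm.


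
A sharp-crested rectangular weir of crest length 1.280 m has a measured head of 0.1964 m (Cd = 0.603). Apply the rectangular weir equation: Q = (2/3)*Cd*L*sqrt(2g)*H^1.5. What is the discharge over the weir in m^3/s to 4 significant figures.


Q = (2/3)*0.603*1.280*sqrt(2*9.81)*0.1964^1.5 = 0.1984 m^3/s
Therefore the discharge over the weir = 0.1984 m^3/s.


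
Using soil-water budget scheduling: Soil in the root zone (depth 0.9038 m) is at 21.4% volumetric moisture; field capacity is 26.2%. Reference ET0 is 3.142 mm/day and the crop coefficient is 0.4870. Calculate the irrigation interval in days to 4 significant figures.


Approach: apply soil-water budget scheduling, SMD = (FC-theta)/100*depth*1000; ETc = ET0*Kc; interval = SMD/ETc.
Step 1 — soil moisture deficit:
  SMD = (26.2 - 21.4)/100 * 0.9038 * 1000 = 43.3824 mm
Step 2 — daily crop ET (ETc = ET0*Kc):
  ETc = 3.142 * 0.4870 = 1.53015 mm/day
Step 3 — irrigation interval (SMD/ETc):
  interval = 43.3824 / 1.53015 = 28.35 days
Therefore the irrigation interval = 28.35 days.


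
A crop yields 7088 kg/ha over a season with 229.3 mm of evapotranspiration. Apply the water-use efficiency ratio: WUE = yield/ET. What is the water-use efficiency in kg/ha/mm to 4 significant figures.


WUE = 7088 / 229.3 = 30.91 kg/ha/mm
Therefore the water-use efficiency = 30.91 kg/ha/mm.


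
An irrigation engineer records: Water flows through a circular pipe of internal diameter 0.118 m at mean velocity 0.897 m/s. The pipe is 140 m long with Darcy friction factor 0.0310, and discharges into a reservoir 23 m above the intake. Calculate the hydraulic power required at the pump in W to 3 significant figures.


Approach: apply continuity + Darcy-Weisbach + hydraulic power, Q = A*v; hf = f*(L/D)*(v^2/(2g)); H = static + hf; P = rho*g*Q*H.
Step 1 — flow rate (continuity, Q = A*v):
  A = pi*(0.118/2)^2 = 0.010936 m^2
  Q = 0.010936 * 0.897 = 0.0098095 m^3/s
Step 2 — friction head loss (Darcy-Weisbach):
  hf = 0.0310 * (140/0.118) * (0.897^2 / (2*9.81))
  hf = 1.5083 m
Step 3 — total head: H = 23 + 1.5083 = 24.508 m
Step 4 — hydraulic power (P = rho*g*Q*H):
  P = 1000 * 9.81 * 0.0098095 * 24.508 = 2360 W
Therefore the hydraulic power required at the pump = 2360 W.


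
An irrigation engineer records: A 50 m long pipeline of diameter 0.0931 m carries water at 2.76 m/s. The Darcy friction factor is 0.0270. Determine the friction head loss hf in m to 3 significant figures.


Approach: apply the Darcy-Weisbach equation, hf = f*(L/D)*(v^2/(2g)).
hf = 0.0270 * (50/0.0931) * (2.76^2 / (2*9.81))
hf = 5.63 m
Therefore the friction head loss hf = 5.63 m.


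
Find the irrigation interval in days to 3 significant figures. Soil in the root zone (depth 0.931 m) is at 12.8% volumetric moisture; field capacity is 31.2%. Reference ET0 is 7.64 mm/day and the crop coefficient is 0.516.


Approach: apply soil-water budget scheduling, SMD = (FC-theta)/100*depth*1000; ETc = ET0*Kc; interval = SMD/ETc.
Step 1 — soil moisture deficit:
  SMD = (31.2 - 12.8)/100 * 0.931 * 1000 = 171.30 mm
Step 2 — daily crop ET (ETc = ET0*Kc):
  ETc = 7.64 * 0.516 = 3.9422 mm/day
Step 3 — irrigation interval (SMD/ETc):
  interval = 171.30 / 3.9422 = 43.5 days
Therefore the irrigation interval = 43.5 days.


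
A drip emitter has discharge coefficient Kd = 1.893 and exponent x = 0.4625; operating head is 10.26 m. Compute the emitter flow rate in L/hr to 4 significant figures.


Approach: apply the emitter characteristic equation, q = Kd * h^x.
q = 1.893 * 10.26^0.4625 = 5.557 L/hr
Therefore the emitter flow rate = 5.557 L/hr.


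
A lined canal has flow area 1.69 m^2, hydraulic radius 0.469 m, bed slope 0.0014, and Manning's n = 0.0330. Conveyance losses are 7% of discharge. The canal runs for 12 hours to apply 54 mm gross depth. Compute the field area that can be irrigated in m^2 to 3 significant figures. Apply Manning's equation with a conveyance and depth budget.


Approach: apply Manning's equation with a conveyance and depth budget, Q = (1/n)*A*R^(2/3)*S^(1/2); Q_field = Q*(1-loss); Area = Q_field*t/(d/1000).
Step 1 — canal discharge (Manning's equation):
  Q = (1/0.0330) * 1.69 * 0.469^(2/3) * 0.0014^(1/2) = 1.1567 m^3/s
Step 2 — delivered flow: Q_field = 1.1567*(1 - 7/100) = 1.0757 m^3/s
Step 3 — volume delivered: V = 1.0757 * 12*3600 = 46471 m^3
Step 4 — area served: A = V / (depth/1000) = 46471 / 0.054 = 861000 m^2
Therefore the field area that can be irrigated = 861000 m^2.


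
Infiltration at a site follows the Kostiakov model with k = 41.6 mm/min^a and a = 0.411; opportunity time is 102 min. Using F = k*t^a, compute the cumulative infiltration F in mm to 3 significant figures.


F = 41.6 * 102^0.411 = 278 mm
Therefore the cumulative infiltration F = 278 mm.


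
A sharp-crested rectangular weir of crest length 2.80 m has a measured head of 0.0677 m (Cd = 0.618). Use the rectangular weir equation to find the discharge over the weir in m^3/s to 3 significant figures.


Approach: apply the rectangular weir equation, Q = (2/3)*Cd*L*sqrt(2g)*H^1.5.
Q = (2/3)*0.618*2.80*sqrt(2*9.81)*0.0677^1.5 = 0.0900 m^3/s
Therefore the discharge over the weir = 0.0900 m^3/s.


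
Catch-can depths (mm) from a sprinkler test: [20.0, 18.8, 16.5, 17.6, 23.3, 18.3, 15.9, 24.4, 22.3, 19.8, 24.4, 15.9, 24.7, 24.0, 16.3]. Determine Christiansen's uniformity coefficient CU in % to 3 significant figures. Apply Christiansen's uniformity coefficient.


Approach: apply Christiansen's uniformity coefficient, CU = (1 - mean_abs_deviation/mean)*100.
mean = 20.147 mm
mean |d_i - mean| = 2.9627 mm
CU = (1 - 2.9627/20.147)*100 = 85.3 %
Therefore Christiansen's uniformity coefficient CU = 85.3 %.


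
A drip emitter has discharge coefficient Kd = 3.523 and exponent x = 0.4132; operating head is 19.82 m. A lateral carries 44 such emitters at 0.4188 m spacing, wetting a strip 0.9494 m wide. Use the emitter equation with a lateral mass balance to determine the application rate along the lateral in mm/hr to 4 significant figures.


Approach: apply the emitter equation with a lateral mass balance, q = Kd*h^x; Q = n*q; rate = Q/(n*spacing*width).
Step 1 — single emitter flow (q = Kd*h^x):
  q = 3.523 * 19.82^0.4132 = 12.1025 L/hr
Step 2 — total lateral flow: Q = 44 * 12.1025 = 532.511 L/hr
Step 3 — wetted area: A = 44 * 0.4188 * 0.9494 = 17.4948 m^2
Step 4 — application rate: Q/A = 532.511/17.4948 = 30.44 mm/hr
Therefore the application rate along the lateral = 30.44 mm/hr.


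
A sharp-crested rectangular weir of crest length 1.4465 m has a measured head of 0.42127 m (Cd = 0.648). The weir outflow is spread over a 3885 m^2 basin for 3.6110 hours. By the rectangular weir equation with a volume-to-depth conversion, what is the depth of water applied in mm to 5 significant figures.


Approach: apply the rectangular weir equation with a volume-to-depth conversion, Q = (2/3)*Cd*L*sqrt(2g)*H^1.5; d = Q*t/A * 1000.
Step 1 — weir discharge:
  Q = (2/3)*0.648*1.4465*sqrt(2*9.81)*0.42127^1.5 = 0.7568198 m^3/s
Step 2 — volume: V = 0.7568198 * 3.6110*3600 = 9838.355 m^3
Step 3 — depth: d = V/A * 1000 = 9838.355/3885 * 1000 = 2532.4 mm
Therefore the depth of water applied = 2532.4 mm.


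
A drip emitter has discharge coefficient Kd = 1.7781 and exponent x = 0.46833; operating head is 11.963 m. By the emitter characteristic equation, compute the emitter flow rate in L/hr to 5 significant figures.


Approach: apply the emitter characteristic equation, q = Kd * h^x.
q = 1.7781 * 11.963^0.46833 = 5.6851 L/hr
Therefore the emitter flow rate = 5.6851 L/hr.


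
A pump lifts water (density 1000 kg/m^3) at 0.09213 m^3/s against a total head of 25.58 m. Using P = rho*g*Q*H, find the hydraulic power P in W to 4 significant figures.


P = 1000 * 9.81 * 0.09213 * 25.58 = 23120 W
Therefore the hydraulic power P = 23120 W.


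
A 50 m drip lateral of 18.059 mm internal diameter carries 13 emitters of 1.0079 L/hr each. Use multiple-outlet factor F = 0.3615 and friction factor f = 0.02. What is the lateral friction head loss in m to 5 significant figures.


Approach: apply Darcy-Weisbach with the multiple-outlet F-factor, Q = n*q/(3600*1000) m^3/s; v = Q/A; hf = F*f*(L/D)*(v^2/(2g)).
Q = 13*1.0079/(3600*1000) = 3.639639e-06 m^3/s
A = pi*(18.059e-3/2)^2 = 2.561399e-04 m^2, so v = Q/A = 0.01420957 m/s
hf = 0.3615*0.02*(50/0.018059)*(0.01420957^2/(2*9.81)) = 0.00020600 m
Therefore the lateral friction head loss = 0.00020600 m.


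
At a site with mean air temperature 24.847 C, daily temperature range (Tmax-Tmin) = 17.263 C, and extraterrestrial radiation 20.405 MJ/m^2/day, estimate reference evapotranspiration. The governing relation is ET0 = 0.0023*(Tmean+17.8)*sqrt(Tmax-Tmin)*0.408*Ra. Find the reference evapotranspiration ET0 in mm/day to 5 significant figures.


ET0 = 0.0023*(24.847+17.8)*sqrt(17.263)*0.408*20.405 = 3.3929 mm/day
Therefore the reference evapotranspiration ET0 = 3.3929 mm/day.


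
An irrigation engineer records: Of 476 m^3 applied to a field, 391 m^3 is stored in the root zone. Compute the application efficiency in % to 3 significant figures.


Approach: apply the application efficiency ratio, Ea = (stored/applied)*100.
Ea = (391/476)*100 = 82.1 %
Therefore the application efficiency = 82.1 %.


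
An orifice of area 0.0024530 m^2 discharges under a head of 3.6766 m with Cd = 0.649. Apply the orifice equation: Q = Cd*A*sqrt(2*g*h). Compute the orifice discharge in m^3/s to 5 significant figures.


Q = 0.649 * 0.0024530 * sqrt(2*9.81*3.6766) = 0.013521 m^3/s
Therefore the orifice discharge = 0.013521 m^3/s.


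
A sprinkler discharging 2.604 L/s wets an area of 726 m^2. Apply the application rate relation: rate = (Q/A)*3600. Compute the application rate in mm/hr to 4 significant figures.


rate = (2.604 / 726) * 3600 = 12.91 mm/hr
Therefore the application rate = 12.91 mm/hr.


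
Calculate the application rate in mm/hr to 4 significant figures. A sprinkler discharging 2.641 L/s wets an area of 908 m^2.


Approach: apply the application rate relation, rate = (Q/A)*3600.
rate = (2.641 / 908) * 3600 = 10.47 mm/hr
Therefore the application rate = 10.47 mm/hr.


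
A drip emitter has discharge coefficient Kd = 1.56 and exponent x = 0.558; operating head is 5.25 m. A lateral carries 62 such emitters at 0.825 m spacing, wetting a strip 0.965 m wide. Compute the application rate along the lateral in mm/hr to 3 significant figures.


Approach: apply the emitter equation with a lateral mass balance, q = Kd*h^x; Q = n*q; rate = Q/(n*spacing*width).
Step 1 — single emitter flow (q = Kd*h^x):
  q = 1.56 * 5.25^0.558 = 3.9353 L/hr
Step 2 — total lateral flow: Q = 62 * 3.9353 = 243.99 L/hr
Step 3 — wetted area: A = 62 * 0.825 * 0.965 = 49.360 m^2
Step 4 — application rate: Q/A = 243.99/49.360 = 4.94 mm/hr
Therefore the application rate along the lateral = 4.94 mm/hr.


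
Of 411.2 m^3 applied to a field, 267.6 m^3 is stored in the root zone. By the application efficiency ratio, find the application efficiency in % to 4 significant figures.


Approach: apply the application efficiency ratio, Ea = (stored/applied)*100.
Ea = (267.6/411.2)*100 = 65.08 %
Therefore the application efficiency = 65.08 %.


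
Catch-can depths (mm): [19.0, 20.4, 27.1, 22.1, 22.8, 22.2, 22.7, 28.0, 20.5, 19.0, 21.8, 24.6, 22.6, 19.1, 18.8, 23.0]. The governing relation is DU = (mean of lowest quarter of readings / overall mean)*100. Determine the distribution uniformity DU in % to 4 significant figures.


sorted lowest 4 of 16: [18.8, 19.0, 19.0, 19.1] -> mean = 18.9750 mm
overall mean = 22.1062 mm
DU = (18.9750/22.1062)*100 = 85.84 %
Therefore the distribution uniformity DU = 85.84 %.


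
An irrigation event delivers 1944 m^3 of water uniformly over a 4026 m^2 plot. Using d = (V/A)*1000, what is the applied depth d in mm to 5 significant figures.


d = (1944 / 4026) * 1000 = 482.86 mm
Therefore the applied depth d = 482.86 mm.


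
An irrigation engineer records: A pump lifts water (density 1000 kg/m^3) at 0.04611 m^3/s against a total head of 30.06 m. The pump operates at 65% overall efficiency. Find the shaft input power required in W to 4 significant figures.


Approach: apply hydraulic power then efficiency conversion, P = rho*g*Q*H; P_in = P/eta.
Step 1 — hydraulic power (P = rho*g*Q*H):
  P = 1000 * 9.81 * 0.04611 * 30.06 = 13597.3 W
Step 2 — input power: P_in = P/eta = 13597.3 / 0.65 = 20920 W
Therefore the shaft input power required = 20920 W.


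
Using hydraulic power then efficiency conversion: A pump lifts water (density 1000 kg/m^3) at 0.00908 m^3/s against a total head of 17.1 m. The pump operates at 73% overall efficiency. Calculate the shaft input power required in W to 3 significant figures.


Approach: apply hydraulic power then efficiency conversion, P = rho*g*Q*H; P_in = P/eta.
Step 1 — hydraulic power (P = rho*g*Q*H):
  P = 1000 * 9.81 * 0.00908 * 17.1 = 1523.2 W
Step 2 — input power: P_in = P/eta = 1523.2 / 0.73 = 2090 W
Therefore the shaft input power required = 2090 W.


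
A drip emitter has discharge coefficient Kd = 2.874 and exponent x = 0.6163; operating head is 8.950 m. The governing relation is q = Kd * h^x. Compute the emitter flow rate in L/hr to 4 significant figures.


q = 2.874 * 8.950^0.6163 = 11.09 L/hr
Therefore the emitter flow rate = 11.09 L/hr.


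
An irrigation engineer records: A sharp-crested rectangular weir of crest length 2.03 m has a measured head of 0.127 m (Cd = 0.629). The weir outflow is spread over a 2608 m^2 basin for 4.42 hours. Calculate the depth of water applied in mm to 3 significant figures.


Approach: apply the rectangular weir equation with a volume-to-depth conversion, Q = (2/3)*Cd*L*sqrt(2g)*H^1.5; d = Q*t/A * 1000.
Step 1 — weir discharge:
  Q = (2/3)*0.629*2.03*sqrt(2*9.81)*0.127^1.5 = 0.17065 m^3/s
Step 2 — volume: V = 0.17065 * 4.42*3600 = 2715.4 m^3
Step 3 — depth: d = V/A * 1000 = 2715.4/2608 * 1000 = 1040 mm
Therefore the depth of water applied = 1040 mm.
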